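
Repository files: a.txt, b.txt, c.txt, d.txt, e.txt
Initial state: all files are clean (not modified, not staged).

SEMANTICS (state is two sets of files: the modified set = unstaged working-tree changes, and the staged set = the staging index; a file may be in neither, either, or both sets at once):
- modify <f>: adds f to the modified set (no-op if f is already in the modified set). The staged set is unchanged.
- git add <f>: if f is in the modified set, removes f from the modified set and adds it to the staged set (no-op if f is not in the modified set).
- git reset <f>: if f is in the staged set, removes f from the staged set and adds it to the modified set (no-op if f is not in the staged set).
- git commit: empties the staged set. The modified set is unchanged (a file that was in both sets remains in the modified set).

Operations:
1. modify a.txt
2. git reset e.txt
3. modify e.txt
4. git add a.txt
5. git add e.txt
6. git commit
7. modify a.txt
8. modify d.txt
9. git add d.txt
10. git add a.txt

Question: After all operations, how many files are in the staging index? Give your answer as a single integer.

After op 1 (modify a.txt): modified={a.txt} staged={none}
After op 2 (git reset e.txt): modified={a.txt} staged={none}
After op 3 (modify e.txt): modified={a.txt, e.txt} staged={none}
After op 4 (git add a.txt): modified={e.txt} staged={a.txt}
After op 5 (git add e.txt): modified={none} staged={a.txt, e.txt}
After op 6 (git commit): modified={none} staged={none}
After op 7 (modify a.txt): modified={a.txt} staged={none}
After op 8 (modify d.txt): modified={a.txt, d.txt} staged={none}
After op 9 (git add d.txt): modified={a.txt} staged={d.txt}
After op 10 (git add a.txt): modified={none} staged={a.txt, d.txt}
Final staged set: {a.txt, d.txt} -> count=2

Answer: 2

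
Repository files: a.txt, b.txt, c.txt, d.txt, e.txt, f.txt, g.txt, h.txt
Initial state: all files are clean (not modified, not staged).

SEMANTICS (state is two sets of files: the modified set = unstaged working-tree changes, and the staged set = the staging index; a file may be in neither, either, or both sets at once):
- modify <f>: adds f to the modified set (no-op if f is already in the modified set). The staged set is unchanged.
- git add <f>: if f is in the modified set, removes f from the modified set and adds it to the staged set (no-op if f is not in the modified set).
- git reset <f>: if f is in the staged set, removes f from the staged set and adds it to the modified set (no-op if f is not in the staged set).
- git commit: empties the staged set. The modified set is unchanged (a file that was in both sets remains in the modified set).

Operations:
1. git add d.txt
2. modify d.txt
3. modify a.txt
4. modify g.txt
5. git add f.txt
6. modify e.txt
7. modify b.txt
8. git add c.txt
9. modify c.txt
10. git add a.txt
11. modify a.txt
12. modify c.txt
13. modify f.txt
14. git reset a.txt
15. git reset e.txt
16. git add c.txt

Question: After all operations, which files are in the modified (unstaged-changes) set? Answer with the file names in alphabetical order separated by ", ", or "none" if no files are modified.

After op 1 (git add d.txt): modified={none} staged={none}
After op 2 (modify d.txt): modified={d.txt} staged={none}
After op 3 (modify a.txt): modified={a.txt, d.txt} staged={none}
After op 4 (modify g.txt): modified={a.txt, d.txt, g.txt} staged={none}
After op 5 (git add f.txt): modified={a.txt, d.txt, g.txt} staged={none}
After op 6 (modify e.txt): modified={a.txt, d.txt, e.txt, g.txt} staged={none}
After op 7 (modify b.txt): modified={a.txt, b.txt, d.txt, e.txt, g.txt} staged={none}
After op 8 (git add c.txt): modified={a.txt, b.txt, d.txt, e.txt, g.txt} staged={none}
After op 9 (modify c.txt): modified={a.txt, b.txt, c.txt, d.txt, e.txt, g.txt} staged={none}
After op 10 (git add a.txt): modified={b.txt, c.txt, d.txt, e.txt, g.txt} staged={a.txt}
After op 11 (modify a.txt): modified={a.txt, b.txt, c.txt, d.txt, e.txt, g.txt} staged={a.txt}
After op 12 (modify c.txt): modified={a.txt, b.txt, c.txt, d.txt, e.txt, g.txt} staged={a.txt}
After op 13 (modify f.txt): modified={a.txt, b.txt, c.txt, d.txt, e.txt, f.txt, g.txt} staged={a.txt}
After op 14 (git reset a.txt): modified={a.txt, b.txt, c.txt, d.txt, e.txt, f.txt, g.txt} staged={none}
After op 15 (git reset e.txt): modified={a.txt, b.txt, c.txt, d.txt, e.txt, f.txt, g.txt} staged={none}
After op 16 (git add c.txt): modified={a.txt, b.txt, d.txt, e.txt, f.txt, g.txt} staged={c.txt}

Answer: a.txt, b.txt, d.txt, e.txt, f.txt, g.txt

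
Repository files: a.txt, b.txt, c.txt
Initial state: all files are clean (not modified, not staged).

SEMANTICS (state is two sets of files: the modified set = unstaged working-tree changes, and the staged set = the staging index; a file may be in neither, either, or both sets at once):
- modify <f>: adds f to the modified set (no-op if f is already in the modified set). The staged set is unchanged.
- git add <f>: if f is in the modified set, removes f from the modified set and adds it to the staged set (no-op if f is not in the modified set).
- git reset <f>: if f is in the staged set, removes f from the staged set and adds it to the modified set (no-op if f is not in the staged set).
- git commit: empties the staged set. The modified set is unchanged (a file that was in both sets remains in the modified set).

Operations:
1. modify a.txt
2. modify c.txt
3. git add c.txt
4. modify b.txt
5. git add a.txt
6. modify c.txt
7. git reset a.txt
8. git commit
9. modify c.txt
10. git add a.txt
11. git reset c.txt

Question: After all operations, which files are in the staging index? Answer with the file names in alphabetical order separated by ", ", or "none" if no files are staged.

Answer: a.txt

Derivation:
After op 1 (modify a.txt): modified={a.txt} staged={none}
After op 2 (modify c.txt): modified={a.txt, c.txt} staged={none}
After op 3 (git add c.txt): modified={a.txt} staged={c.txt}
After op 4 (modify b.txt): modified={a.txt, b.txt} staged={c.txt}
After op 5 (git add a.txt): modified={b.txt} staged={a.txt, c.txt}
After op 6 (modify c.txt): modified={b.txt, c.txt} staged={a.txt, c.txt}
After op 7 (git reset a.txt): modified={a.txt, b.txt, c.txt} staged={c.txt}
After op 8 (git commit): modified={a.txt, b.txt, c.txt} staged={none}
After op 9 (modify c.txt): modified={a.txt, b.txt, c.txt} staged={none}
After op 10 (git add a.txt): modified={b.txt, c.txt} staged={a.txt}
After op 11 (git reset c.txt): modified={b.txt, c.txt} staged={a.txt}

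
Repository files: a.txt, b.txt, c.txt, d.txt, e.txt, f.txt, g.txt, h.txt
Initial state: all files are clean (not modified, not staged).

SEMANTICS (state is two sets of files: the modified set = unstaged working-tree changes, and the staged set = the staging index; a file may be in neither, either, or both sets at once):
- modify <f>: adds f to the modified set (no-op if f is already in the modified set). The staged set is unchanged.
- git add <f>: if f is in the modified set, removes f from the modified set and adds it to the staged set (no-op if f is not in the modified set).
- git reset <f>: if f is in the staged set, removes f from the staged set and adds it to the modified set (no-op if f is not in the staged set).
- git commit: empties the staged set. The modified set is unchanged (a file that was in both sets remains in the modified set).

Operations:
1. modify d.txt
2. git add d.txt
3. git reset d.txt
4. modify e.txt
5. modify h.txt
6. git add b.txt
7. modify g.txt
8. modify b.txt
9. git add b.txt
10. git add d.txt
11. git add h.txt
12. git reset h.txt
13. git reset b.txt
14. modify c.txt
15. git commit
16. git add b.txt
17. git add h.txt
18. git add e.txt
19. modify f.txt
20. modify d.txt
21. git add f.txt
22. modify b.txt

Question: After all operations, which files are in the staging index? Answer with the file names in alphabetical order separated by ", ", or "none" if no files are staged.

Answer: b.txt, e.txt, f.txt, h.txt

Derivation:
After op 1 (modify d.txt): modified={d.txt} staged={none}
After op 2 (git add d.txt): modified={none} staged={d.txt}
After op 3 (git reset d.txt): modified={d.txt} staged={none}
After op 4 (modify e.txt): modified={d.txt, e.txt} staged={none}
After op 5 (modify h.txt): modified={d.txt, e.txt, h.txt} staged={none}
After op 6 (git add b.txt): modified={d.txt, e.txt, h.txt} staged={none}
After op 7 (modify g.txt): modified={d.txt, e.txt, g.txt, h.txt} staged={none}
After op 8 (modify b.txt): modified={b.txt, d.txt, e.txt, g.txt, h.txt} staged={none}
After op 9 (git add b.txt): modified={d.txt, e.txt, g.txt, h.txt} staged={b.txt}
After op 10 (git add d.txt): modified={e.txt, g.txt, h.txt} staged={b.txt, d.txt}
After op 11 (git add h.txt): modified={e.txt, g.txt} staged={b.txt, d.txt, h.txt}
After op 12 (git reset h.txt): modified={e.txt, g.txt, h.txt} staged={b.txt, d.txt}
After op 13 (git reset b.txt): modified={b.txt, e.txt, g.txt, h.txt} staged={d.txt}
After op 14 (modify c.txt): modified={b.txt, c.txt, e.txt, g.txt, h.txt} staged={d.txt}
After op 15 (git commit): modified={b.txt, c.txt, e.txt, g.txt, h.txt} staged={none}
After op 16 (git add b.txt): modified={c.txt, e.txt, g.txt, h.txt} staged={b.txt}
After op 17 (git add h.txt): modified={c.txt, e.txt, g.txt} staged={b.txt, h.txt}
After op 18 (git add e.txt): modified={c.txt, g.txt} staged={b.txt, e.txt, h.txt}
After op 19 (modify f.txt): modified={c.txt, f.txt, g.txt} staged={b.txt, e.txt, h.txt}
After op 20 (modify d.txt): modified={c.txt, d.txt, f.txt, g.txt} staged={b.txt, e.txt, h.txt}
After op 21 (git add f.txt): modified={c.txt, d.txt, g.txt} staged={b.txt, e.txt, f.txt, h.txt}
After op 22 (modify b.txt): modified={b.txt, c.txt, d.txt, g.txt} staged={b.txt, e.txt, f.txt, h.txt}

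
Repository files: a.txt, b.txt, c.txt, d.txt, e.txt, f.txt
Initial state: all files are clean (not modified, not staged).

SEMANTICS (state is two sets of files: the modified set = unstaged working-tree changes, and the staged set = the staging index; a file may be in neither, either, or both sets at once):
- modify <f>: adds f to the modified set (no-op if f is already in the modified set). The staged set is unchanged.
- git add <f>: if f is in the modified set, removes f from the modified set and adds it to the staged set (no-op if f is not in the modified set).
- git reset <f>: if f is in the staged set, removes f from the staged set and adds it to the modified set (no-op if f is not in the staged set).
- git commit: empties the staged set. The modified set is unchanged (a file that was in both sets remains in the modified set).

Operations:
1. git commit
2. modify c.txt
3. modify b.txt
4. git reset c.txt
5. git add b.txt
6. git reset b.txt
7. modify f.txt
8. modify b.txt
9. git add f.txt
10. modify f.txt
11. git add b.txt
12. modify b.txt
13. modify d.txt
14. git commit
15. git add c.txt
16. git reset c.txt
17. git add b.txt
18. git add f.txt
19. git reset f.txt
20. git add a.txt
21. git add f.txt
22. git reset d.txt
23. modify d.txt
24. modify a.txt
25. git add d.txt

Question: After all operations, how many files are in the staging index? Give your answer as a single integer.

After op 1 (git commit): modified={none} staged={none}
After op 2 (modify c.txt): modified={c.txt} staged={none}
After op 3 (modify b.txt): modified={b.txt, c.txt} staged={none}
After op 4 (git reset c.txt): modified={b.txt, c.txt} staged={none}
After op 5 (git add b.txt): modified={c.txt} staged={b.txt}
After op 6 (git reset b.txt): modified={b.txt, c.txt} staged={none}
After op 7 (modify f.txt): modified={b.txt, c.txt, f.txt} staged={none}
After op 8 (modify b.txt): modified={b.txt, c.txt, f.txt} staged={none}
After op 9 (git add f.txt): modified={b.txt, c.txt} staged={f.txt}
After op 10 (modify f.txt): modified={b.txt, c.txt, f.txt} staged={f.txt}
After op 11 (git add b.txt): modified={c.txt, f.txt} staged={b.txt, f.txt}
After op 12 (modify b.txt): modified={b.txt, c.txt, f.txt} staged={b.txt, f.txt}
After op 13 (modify d.txt): modified={b.txt, c.txt, d.txt, f.txt} staged={b.txt, f.txt}
After op 14 (git commit): modified={b.txt, c.txt, d.txt, f.txt} staged={none}
After op 15 (git add c.txt): modified={b.txt, d.txt, f.txt} staged={c.txt}
After op 16 (git reset c.txt): modified={b.txt, c.txt, d.txt, f.txt} staged={none}
After op 17 (git add b.txt): modified={c.txt, d.txt, f.txt} staged={b.txt}
After op 18 (git add f.txt): modified={c.txt, d.txt} staged={b.txt, f.txt}
After op 19 (git reset f.txt): modified={c.txt, d.txt, f.txt} staged={b.txt}
After op 20 (git add a.txt): modified={c.txt, d.txt, f.txt} staged={b.txt}
After op 21 (git add f.txt): modified={c.txt, d.txt} staged={b.txt, f.txt}
After op 22 (git reset d.txt): modified={c.txt, d.txt} staged={b.txt, f.txt}
After op 23 (modify d.txt): modified={c.txt, d.txt} staged={b.txt, f.txt}
After op 24 (modify a.txt): modified={a.txt, c.txt, d.txt} staged={b.txt, f.txt}
After op 25 (git add d.txt): modified={a.txt, c.txt} staged={b.txt, d.txt, f.txt}
Final staged set: {b.txt, d.txt, f.txt} -> count=3

Answer: 3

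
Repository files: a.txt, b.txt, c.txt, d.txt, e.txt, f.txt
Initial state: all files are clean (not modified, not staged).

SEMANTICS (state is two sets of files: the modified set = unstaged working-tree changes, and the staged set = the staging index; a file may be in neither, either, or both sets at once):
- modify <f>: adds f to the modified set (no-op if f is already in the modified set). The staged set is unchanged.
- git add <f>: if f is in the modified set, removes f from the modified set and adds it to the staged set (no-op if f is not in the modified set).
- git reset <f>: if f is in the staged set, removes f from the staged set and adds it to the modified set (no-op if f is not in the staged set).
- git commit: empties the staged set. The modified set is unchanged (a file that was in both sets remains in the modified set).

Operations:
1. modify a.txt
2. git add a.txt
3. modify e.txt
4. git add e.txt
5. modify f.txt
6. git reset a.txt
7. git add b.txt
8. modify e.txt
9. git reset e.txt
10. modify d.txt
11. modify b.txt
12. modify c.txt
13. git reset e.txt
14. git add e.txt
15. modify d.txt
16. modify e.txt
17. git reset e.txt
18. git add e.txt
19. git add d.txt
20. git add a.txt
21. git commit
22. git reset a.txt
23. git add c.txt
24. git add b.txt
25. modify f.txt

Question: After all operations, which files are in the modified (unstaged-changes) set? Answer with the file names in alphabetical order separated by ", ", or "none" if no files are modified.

Answer: f.txt

Derivation:
After op 1 (modify a.txt): modified={a.txt} staged={none}
After op 2 (git add a.txt): modified={none} staged={a.txt}
After op 3 (modify e.txt): modified={e.txt} staged={a.txt}
After op 4 (git add e.txt): modified={none} staged={a.txt, e.txt}
After op 5 (modify f.txt): modified={f.txt} staged={a.txt, e.txt}
After op 6 (git reset a.txt): modified={a.txt, f.txt} staged={e.txt}
After op 7 (git add b.txt): modified={a.txt, f.txt} staged={e.txt}
After op 8 (modify e.txt): modified={a.txt, e.txt, f.txt} staged={e.txt}
After op 9 (git reset e.txt): modified={a.txt, e.txt, f.txt} staged={none}
After op 10 (modify d.txt): modified={a.txt, d.txt, e.txt, f.txt} staged={none}
After op 11 (modify b.txt): modified={a.txt, b.txt, d.txt, e.txt, f.txt} staged={none}
After op 12 (modify c.txt): modified={a.txt, b.txt, c.txt, d.txt, e.txt, f.txt} staged={none}
After op 13 (git reset e.txt): modified={a.txt, b.txt, c.txt, d.txt, e.txt, f.txt} staged={none}
After op 14 (git add e.txt): modified={a.txt, b.txt, c.txt, d.txt, f.txt} staged={e.txt}
After op 15 (modify d.txt): modified={a.txt, b.txt, c.txt, d.txt, f.txt} staged={e.txt}
After op 16 (modify e.txt): modified={a.txt, b.txt, c.txt, d.txt, e.txt, f.txt} staged={e.txt}
After op 17 (git reset e.txt): modified={a.txt, b.txt, c.txt, d.txt, e.txt, f.txt} staged={none}
After op 18 (git add e.txt): modified={a.txt, b.txt, c.txt, d.txt, f.txt} staged={e.txt}
After op 19 (git add d.txt): modified={a.txt, b.txt, c.txt, f.txt} staged={d.txt, e.txt}
After op 20 (git add a.txt): modified={b.txt, c.txt, f.txt} staged={a.txt, d.txt, e.txt}
After op 21 (git commit): modified={b.txt, c.txt, f.txt} staged={none}
After op 22 (git reset a.txt): modified={b.txt, c.txt, f.txt} staged={none}
After op 23 (git add c.txt): modified={b.txt, f.txt} staged={c.txt}
After op 24 (git add b.txt): modified={f.txt} staged={b.txt, c.txt}
After op 25 (modify f.txt): modified={f.txt} staged={b.txt, c.txt}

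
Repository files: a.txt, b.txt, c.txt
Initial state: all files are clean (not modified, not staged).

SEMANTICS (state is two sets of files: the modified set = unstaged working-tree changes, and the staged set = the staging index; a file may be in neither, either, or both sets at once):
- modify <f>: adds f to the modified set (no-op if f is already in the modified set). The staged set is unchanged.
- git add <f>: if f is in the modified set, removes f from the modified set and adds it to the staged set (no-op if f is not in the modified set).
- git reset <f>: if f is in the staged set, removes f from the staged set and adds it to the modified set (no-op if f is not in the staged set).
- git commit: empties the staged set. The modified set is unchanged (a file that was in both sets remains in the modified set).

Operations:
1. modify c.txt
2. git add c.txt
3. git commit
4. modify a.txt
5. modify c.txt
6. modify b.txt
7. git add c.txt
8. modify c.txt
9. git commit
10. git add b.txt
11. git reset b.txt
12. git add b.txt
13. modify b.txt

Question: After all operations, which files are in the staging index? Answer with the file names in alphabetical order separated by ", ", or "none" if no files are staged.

After op 1 (modify c.txt): modified={c.txt} staged={none}
After op 2 (git add c.txt): modified={none} staged={c.txt}
After op 3 (git commit): modified={none} staged={none}
After op 4 (modify a.txt): modified={a.txt} staged={none}
After op 5 (modify c.txt): modified={a.txt, c.txt} staged={none}
After op 6 (modify b.txt): modified={a.txt, b.txt, c.txt} staged={none}
After op 7 (git add c.txt): modified={a.txt, b.txt} staged={c.txt}
After op 8 (modify c.txt): modified={a.txt, b.txt, c.txt} staged={c.txt}
After op 9 (git commit): modified={a.txt, b.txt, c.txt} staged={none}
After op 10 (git add b.txt): modified={a.txt, c.txt} staged={b.txt}
After op 11 (git reset b.txt): modified={a.txt, b.txt, c.txt} staged={none}
After op 12 (git add b.txt): modified={a.txt, c.txt} staged={b.txt}
After op 13 (modify b.txt): modified={a.txt, b.txt, c.txt} staged={b.txt}

Answer: b.txt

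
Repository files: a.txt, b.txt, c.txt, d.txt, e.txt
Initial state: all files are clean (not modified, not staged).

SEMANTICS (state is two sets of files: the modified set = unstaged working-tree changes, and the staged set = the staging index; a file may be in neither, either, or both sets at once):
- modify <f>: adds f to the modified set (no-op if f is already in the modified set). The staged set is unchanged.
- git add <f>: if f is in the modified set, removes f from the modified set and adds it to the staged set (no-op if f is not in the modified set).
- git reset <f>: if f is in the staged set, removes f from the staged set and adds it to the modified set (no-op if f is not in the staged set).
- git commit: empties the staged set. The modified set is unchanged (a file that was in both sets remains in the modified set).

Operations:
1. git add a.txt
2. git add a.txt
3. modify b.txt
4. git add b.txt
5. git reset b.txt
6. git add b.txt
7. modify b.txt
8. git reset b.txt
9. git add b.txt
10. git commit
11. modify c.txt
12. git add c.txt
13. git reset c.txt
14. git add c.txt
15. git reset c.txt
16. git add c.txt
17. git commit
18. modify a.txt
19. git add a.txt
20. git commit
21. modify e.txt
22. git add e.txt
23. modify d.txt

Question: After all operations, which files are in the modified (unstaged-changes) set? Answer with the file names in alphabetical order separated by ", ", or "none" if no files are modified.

Answer: d.txt

Derivation:
After op 1 (git add a.txt): modified={none} staged={none}
After op 2 (git add a.txt): modified={none} staged={none}
After op 3 (modify b.txt): modified={b.txt} staged={none}
After op 4 (git add b.txt): modified={none} staged={b.txt}
After op 5 (git reset b.txt): modified={b.txt} staged={none}
After op 6 (git add b.txt): modified={none} staged={b.txt}
After op 7 (modify b.txt): modified={b.txt} staged={b.txt}
After op 8 (git reset b.txt): modified={b.txt} staged={none}
After op 9 (git add b.txt): modified={none} staged={b.txt}
After op 10 (git commit): modified={none} staged={none}
After op 11 (modify c.txt): modified={c.txt} staged={none}
After op 12 (git add c.txt): modified={none} staged={c.txt}
After op 13 (git reset c.txt): modified={c.txt} staged={none}
After op 14 (git add c.txt): modified={none} staged={c.txt}
After op 15 (git reset c.txt): modified={c.txt} staged={none}
After op 16 (git add c.txt): modified={none} staged={c.txt}
After op 17 (git commit): modified={none} staged={none}
After op 18 (modify a.txt): modified={a.txt} staged={none}
After op 19 (git add a.txt): modified={none} staged={a.txt}
After op 20 (git commit): modified={none} staged={none}
After op 21 (modify e.txt): modified={e.txt} staged={none}
After op 22 (git add e.txt): modified={none} staged={e.txt}
After op 23 (modify d.txt): modified={d.txt} staged={e.txt}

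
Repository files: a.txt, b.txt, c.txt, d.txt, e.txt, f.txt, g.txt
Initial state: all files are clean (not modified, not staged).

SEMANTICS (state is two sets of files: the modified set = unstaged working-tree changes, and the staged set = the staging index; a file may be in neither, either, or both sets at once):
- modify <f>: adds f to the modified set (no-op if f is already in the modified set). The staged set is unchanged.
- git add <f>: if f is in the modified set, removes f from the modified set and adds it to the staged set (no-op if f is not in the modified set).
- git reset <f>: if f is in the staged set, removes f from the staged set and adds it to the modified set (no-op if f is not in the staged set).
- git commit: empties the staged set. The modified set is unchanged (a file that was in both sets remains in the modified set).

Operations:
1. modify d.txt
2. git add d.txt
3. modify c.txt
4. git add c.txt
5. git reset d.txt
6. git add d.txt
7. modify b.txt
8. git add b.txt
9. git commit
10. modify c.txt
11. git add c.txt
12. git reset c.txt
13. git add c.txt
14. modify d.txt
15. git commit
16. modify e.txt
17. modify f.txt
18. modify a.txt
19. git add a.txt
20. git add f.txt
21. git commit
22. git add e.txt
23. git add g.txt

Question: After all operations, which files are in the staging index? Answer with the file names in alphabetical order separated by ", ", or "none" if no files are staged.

Answer: e.txt

Derivation:
After op 1 (modify d.txt): modified={d.txt} staged={none}
After op 2 (git add d.txt): modified={none} staged={d.txt}
After op 3 (modify c.txt): modified={c.txt} staged={d.txt}
After op 4 (git add c.txt): modified={none} staged={c.txt, d.txt}
After op 5 (git reset d.txt): modified={d.txt} staged={c.txt}
After op 6 (git add d.txt): modified={none} staged={c.txt, d.txt}
After op 7 (modify b.txt): modified={b.txt} staged={c.txt, d.txt}
After op 8 (git add b.txt): modified={none} staged={b.txt, c.txt, d.txt}
After op 9 (git commit): modified={none} staged={none}
After op 10 (modify c.txt): modified={c.txt} staged={none}
After op 11 (git add c.txt): modified={none} staged={c.txt}
After op 12 (git reset c.txt): modified={c.txt} staged={none}
After op 13 (git add c.txt): modified={none} staged={c.txt}
After op 14 (modify d.txt): modified={d.txt} staged={c.txt}
After op 15 (git commit): modified={d.txt} staged={none}
After op 16 (modify e.txt): modified={d.txt, e.txt} staged={none}
After op 17 (modify f.txt): modified={d.txt, e.txt, f.txt} staged={none}
After op 18 (modify a.txt): modified={a.txt, d.txt, e.txt, f.txt} staged={none}
After op 19 (git add a.txt): modified={d.txt, e.txt, f.txt} staged={a.txt}
After op 20 (git add f.txt): modified={d.txt, e.txt} staged={a.txt, f.txt}
After op 21 (git commit): modified={d.txt, e.txt} staged={none}
After op 22 (git add e.txt): modified={d.txt} staged={e.txt}
After op 23 (git add g.txt): modified={d.txt} staged={e.txt}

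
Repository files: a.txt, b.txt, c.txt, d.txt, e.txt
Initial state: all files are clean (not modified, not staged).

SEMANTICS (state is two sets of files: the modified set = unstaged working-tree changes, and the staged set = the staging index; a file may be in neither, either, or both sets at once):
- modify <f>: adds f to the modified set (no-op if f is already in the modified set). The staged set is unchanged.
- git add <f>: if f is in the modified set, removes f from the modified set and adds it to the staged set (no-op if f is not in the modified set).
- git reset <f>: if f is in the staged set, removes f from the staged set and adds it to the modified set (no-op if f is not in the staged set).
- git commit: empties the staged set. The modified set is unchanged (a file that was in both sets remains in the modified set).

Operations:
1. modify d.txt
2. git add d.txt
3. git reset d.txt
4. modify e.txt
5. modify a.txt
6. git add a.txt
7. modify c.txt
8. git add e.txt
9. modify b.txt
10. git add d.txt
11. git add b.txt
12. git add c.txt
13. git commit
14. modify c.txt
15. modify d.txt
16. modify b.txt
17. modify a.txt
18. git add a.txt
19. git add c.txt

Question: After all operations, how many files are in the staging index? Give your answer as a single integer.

After op 1 (modify d.txt): modified={d.txt} staged={none}
After op 2 (git add d.txt): modified={none} staged={d.txt}
After op 3 (git reset d.txt): modified={d.txt} staged={none}
After op 4 (modify e.txt): modified={d.txt, e.txt} staged={none}
After op 5 (modify a.txt): modified={a.txt, d.txt, e.txt} staged={none}
After op 6 (git add a.txt): modified={d.txt, e.txt} staged={a.txt}
After op 7 (modify c.txt): modified={c.txt, d.txt, e.txt} staged={a.txt}
After op 8 (git add e.txt): modified={c.txt, d.txt} staged={a.txt, e.txt}
After op 9 (modify b.txt): modified={b.txt, c.txt, d.txt} staged={a.txt, e.txt}
After op 10 (git add d.txt): modified={b.txt, c.txt} staged={a.txt, d.txt, e.txt}
After op 11 (git add b.txt): modified={c.txt} staged={a.txt, b.txt, d.txt, e.txt}
After op 12 (git add c.txt): modified={none} staged={a.txt, b.txt, c.txt, d.txt, e.txt}
After op 13 (git commit): modified={none} staged={none}
After op 14 (modify c.txt): modified={c.txt} staged={none}
After op 15 (modify d.txt): modified={c.txt, d.txt} staged={none}
After op 16 (modify b.txt): modified={b.txt, c.txt, d.txt} staged={none}
After op 17 (modify a.txt): modified={a.txt, b.txt, c.txt, d.txt} staged={none}
After op 18 (git add a.txt): modified={b.txt, c.txt, d.txt} staged={a.txt}
After op 19 (git add c.txt): modified={b.txt, d.txt} staged={a.txt, c.txt}
Final staged set: {a.txt, c.txt} -> count=2

Answer: 2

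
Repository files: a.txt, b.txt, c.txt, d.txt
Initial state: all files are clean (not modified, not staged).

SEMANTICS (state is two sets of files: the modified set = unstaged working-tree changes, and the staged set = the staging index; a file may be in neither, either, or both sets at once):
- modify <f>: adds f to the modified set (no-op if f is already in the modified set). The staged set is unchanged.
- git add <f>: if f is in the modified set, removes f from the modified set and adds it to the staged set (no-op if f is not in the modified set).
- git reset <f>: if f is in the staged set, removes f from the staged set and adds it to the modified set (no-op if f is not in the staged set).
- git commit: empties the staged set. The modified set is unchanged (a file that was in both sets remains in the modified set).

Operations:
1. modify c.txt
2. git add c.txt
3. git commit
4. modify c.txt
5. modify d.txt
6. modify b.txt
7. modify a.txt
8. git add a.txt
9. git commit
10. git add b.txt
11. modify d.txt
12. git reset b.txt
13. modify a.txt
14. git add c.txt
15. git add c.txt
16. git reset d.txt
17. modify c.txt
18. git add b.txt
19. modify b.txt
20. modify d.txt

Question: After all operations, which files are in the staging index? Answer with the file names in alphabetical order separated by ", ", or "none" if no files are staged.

Answer: b.txt, c.txt

Derivation:
After op 1 (modify c.txt): modified={c.txt} staged={none}
After op 2 (git add c.txt): modified={none} staged={c.txt}
After op 3 (git commit): modified={none} staged={none}
After op 4 (modify c.txt): modified={c.txt} staged={none}
After op 5 (modify d.txt): modified={c.txt, d.txt} staged={none}
After op 6 (modify b.txt): modified={b.txt, c.txt, d.txt} staged={none}
After op 7 (modify a.txt): modified={a.txt, b.txt, c.txt, d.txt} staged={none}
After op 8 (git add a.txt): modified={b.txt, c.txt, d.txt} staged={a.txt}
After op 9 (git commit): modified={b.txt, c.txt, d.txt} staged={none}
After op 10 (git add b.txt): modified={c.txt, d.txt} staged={b.txt}
After op 11 (modify d.txt): modified={c.txt, d.txt} staged={b.txt}
After op 12 (git reset b.txt): modified={b.txt, c.txt, d.txt} staged={none}
After op 13 (modify a.txt): modified={a.txt, b.txt, c.txt, d.txt} staged={none}
After op 14 (git add c.txt): modified={a.txt, b.txt, d.txt} staged={c.txt}
After op 15 (git add c.txt): modified={a.txt, b.txt, d.txt} staged={c.txt}
After op 16 (git reset d.txt): modified={a.txt, b.txt, d.txt} staged={c.txt}
After op 17 (modify c.txt): modified={a.txt, b.txt, c.txt, d.txt} staged={c.txt}
After op 18 (git add b.txt): modified={a.txt, c.txt, d.txt} staged={b.txt, c.txt}
After op 19 (modify b.txt): modified={a.txt, b.txt, c.txt, d.txt} staged={b.txt, c.txt}
After op 20 (modify d.txt): modified={a.txt, b.txt, c.txt, d.txt} staged={b.txt, c.txt}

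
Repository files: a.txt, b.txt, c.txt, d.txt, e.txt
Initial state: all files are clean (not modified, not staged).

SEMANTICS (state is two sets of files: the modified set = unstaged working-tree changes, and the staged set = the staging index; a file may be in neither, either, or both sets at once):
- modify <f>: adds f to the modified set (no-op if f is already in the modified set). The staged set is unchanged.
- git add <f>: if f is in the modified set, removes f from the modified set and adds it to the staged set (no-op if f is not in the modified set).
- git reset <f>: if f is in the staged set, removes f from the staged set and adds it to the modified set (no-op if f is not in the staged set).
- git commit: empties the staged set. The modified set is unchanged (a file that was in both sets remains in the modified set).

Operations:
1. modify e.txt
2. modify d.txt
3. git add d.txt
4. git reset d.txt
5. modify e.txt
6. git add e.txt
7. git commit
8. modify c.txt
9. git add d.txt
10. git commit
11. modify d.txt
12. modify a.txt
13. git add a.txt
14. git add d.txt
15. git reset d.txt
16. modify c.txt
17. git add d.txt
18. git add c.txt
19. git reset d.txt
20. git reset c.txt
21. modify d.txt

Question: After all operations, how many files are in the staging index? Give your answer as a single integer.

After op 1 (modify e.txt): modified={e.txt} staged={none}
After op 2 (modify d.txt): modified={d.txt, e.txt} staged={none}
After op 3 (git add d.txt): modified={e.txt} staged={d.txt}
After op 4 (git reset d.txt): modified={d.txt, e.txt} staged={none}
After op 5 (modify e.txt): modified={d.txt, e.txt} staged={none}
After op 6 (git add e.txt): modified={d.txt} staged={e.txt}
After op 7 (git commit): modified={d.txt} staged={none}
After op 8 (modify c.txt): modified={c.txt, d.txt} staged={none}
After op 9 (git add d.txt): modified={c.txt} staged={d.txt}
After op 10 (git commit): modified={c.txt} staged={none}
After op 11 (modify d.txt): modified={c.txt, d.txt} staged={none}
After op 12 (modify a.txt): modified={a.txt, c.txt, d.txt} staged={none}
After op 13 (git add a.txt): modified={c.txt, d.txt} staged={a.txt}
After op 14 (git add d.txt): modified={c.txt} staged={a.txt, d.txt}
After op 15 (git reset d.txt): modified={c.txt, d.txt} staged={a.txt}
After op 16 (modify c.txt): modified={c.txt, d.txt} staged={a.txt}
After op 17 (git add d.txt): modified={c.txt} staged={a.txt, d.txt}
After op 18 (git add c.txt): modified={none} staged={a.txt, c.txt, d.txt}
After op 19 (git reset d.txt): modified={d.txt} staged={a.txt, c.txt}
After op 20 (git reset c.txt): modified={c.txt, d.txt} staged={a.txt}
After op 21 (modify d.txt): modified={c.txt, d.txt} staged={a.txt}
Final staged set: {a.txt} -> count=1

Answer: 1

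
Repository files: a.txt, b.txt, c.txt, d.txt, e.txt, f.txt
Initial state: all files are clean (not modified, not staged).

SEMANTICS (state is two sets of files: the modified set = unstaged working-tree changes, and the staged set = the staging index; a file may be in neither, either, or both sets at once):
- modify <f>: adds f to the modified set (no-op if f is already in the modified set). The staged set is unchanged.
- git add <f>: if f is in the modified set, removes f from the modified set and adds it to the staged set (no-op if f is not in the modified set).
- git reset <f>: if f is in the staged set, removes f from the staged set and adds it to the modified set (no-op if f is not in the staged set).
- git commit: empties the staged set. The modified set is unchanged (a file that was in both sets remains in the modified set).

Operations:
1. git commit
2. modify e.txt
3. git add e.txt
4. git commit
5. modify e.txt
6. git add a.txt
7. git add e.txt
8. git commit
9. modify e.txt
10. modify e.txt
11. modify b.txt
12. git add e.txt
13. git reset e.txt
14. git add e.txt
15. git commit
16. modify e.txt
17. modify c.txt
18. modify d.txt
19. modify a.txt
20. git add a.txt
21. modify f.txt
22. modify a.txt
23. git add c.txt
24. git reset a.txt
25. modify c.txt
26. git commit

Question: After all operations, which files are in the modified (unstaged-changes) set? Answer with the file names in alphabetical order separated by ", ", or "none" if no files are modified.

After op 1 (git commit): modified={none} staged={none}
After op 2 (modify e.txt): modified={e.txt} staged={none}
After op 3 (git add e.txt): modified={none} staged={e.txt}
After op 4 (git commit): modified={none} staged={none}
After op 5 (modify e.txt): modified={e.txt} staged={none}
After op 6 (git add a.txt): modified={e.txt} staged={none}
After op 7 (git add e.txt): modified={none} staged={e.txt}
After op 8 (git commit): modified={none} staged={none}
After op 9 (modify e.txt): modified={e.txt} staged={none}
After op 10 (modify e.txt): modified={e.txt} staged={none}
After op 11 (modify b.txt): modified={b.txt, e.txt} staged={none}
After op 12 (git add e.txt): modified={b.txt} staged={e.txt}
After op 13 (git reset e.txt): modified={b.txt, e.txt} staged={none}
After op 14 (git add e.txt): modified={b.txt} staged={e.txt}
After op 15 (git commit): modified={b.txt} staged={none}
After op 16 (modify e.txt): modified={b.txt, e.txt} staged={none}
After op 17 (modify c.txt): modified={b.txt, c.txt, e.txt} staged={none}
After op 18 (modify d.txt): modified={b.txt, c.txt, d.txt, e.txt} staged={none}
After op 19 (modify a.txt): modified={a.txt, b.txt, c.txt, d.txt, e.txt} staged={none}
After op 20 (git add a.txt): modified={b.txt, c.txt, d.txt, e.txt} staged={a.txt}
After op 21 (modify f.txt): modified={b.txt, c.txt, d.txt, e.txt, f.txt} staged={a.txt}
After op 22 (modify a.txt): modified={a.txt, b.txt, c.txt, d.txt, e.txt, f.txt} staged={a.txt}
After op 23 (git add c.txt): modified={a.txt, b.txt, d.txt, e.txt, f.txt} staged={a.txt, c.txt}
After op 24 (git reset a.txt): modified={a.txt, b.txt, d.txt, e.txt, f.txt} staged={c.txt}
After op 25 (modify c.txt): modified={a.txt, b.txt, c.txt, d.txt, e.txt, f.txt} staged={c.txt}
After op 26 (git commit): modified={a.txt, b.txt, c.txt, d.txt, e.txt, f.txt} staged={none}

Answer: a.txt, b.txt, c.txt, d.txt, e.txt, f.txt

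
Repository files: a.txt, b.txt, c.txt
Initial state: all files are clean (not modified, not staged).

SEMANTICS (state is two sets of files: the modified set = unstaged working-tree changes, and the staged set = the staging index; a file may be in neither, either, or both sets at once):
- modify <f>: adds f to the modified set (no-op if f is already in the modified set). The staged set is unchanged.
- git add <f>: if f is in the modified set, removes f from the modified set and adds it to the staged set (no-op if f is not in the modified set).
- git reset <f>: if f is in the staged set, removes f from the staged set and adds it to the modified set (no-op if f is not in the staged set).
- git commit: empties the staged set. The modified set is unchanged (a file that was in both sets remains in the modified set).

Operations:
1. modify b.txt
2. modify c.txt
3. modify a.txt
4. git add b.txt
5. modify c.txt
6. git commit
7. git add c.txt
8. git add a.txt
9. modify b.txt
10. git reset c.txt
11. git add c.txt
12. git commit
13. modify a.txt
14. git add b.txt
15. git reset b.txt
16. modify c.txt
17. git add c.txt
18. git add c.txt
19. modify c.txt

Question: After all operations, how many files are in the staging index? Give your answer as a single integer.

After op 1 (modify b.txt): modified={b.txt} staged={none}
After op 2 (modify c.txt): modified={b.txt, c.txt} staged={none}
After op 3 (modify a.txt): modified={a.txt, b.txt, c.txt} staged={none}
After op 4 (git add b.txt): modified={a.txt, c.txt} staged={b.txt}
After op 5 (modify c.txt): modified={a.txt, c.txt} staged={b.txt}
After op 6 (git commit): modified={a.txt, c.txt} staged={none}
After op 7 (git add c.txt): modified={a.txt} staged={c.txt}
After op 8 (git add a.txt): modified={none} staged={a.txt, c.txt}
After op 9 (modify b.txt): modified={b.txt} staged={a.txt, c.txt}
After op 10 (git reset c.txt): modified={b.txt, c.txt} staged={a.txt}
After op 11 (git add c.txt): modified={b.txt} staged={a.txt, c.txt}
After op 12 (git commit): modified={b.txt} staged={none}
After op 13 (modify a.txt): modified={a.txt, b.txt} staged={none}
After op 14 (git add b.txt): modified={a.txt} staged={b.txt}
After op 15 (git reset b.txt): modified={a.txt, b.txt} staged={none}
After op 16 (modify c.txt): modified={a.txt, b.txt, c.txt} staged={none}
After op 17 (git add c.txt): modified={a.txt, b.txt} staged={c.txt}
After op 18 (git add c.txt): modified={a.txt, b.txt} staged={c.txt}
After op 19 (modify c.txt): modified={a.txt, b.txt, c.txt} staged={c.txt}
Final staged set: {c.txt} -> count=1

Answer: 1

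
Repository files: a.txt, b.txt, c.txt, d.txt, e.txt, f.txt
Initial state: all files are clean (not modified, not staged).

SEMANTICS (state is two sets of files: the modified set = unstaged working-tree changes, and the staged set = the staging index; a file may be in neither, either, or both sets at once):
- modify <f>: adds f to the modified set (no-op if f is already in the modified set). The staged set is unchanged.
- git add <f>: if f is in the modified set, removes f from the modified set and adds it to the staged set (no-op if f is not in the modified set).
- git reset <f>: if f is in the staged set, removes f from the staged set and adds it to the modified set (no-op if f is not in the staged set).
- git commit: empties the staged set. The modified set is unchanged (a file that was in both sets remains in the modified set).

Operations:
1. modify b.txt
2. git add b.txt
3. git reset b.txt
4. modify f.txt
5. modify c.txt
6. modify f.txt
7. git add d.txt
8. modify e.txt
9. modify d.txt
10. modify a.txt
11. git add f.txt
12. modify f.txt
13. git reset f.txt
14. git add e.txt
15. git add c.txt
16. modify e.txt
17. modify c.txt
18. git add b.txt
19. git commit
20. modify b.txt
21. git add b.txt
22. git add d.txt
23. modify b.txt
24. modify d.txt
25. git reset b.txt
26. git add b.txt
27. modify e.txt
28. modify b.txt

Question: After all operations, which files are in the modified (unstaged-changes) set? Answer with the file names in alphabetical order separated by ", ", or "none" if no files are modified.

Answer: a.txt, b.txt, c.txt, d.txt, e.txt, f.txt

Derivation:
After op 1 (modify b.txt): modified={b.txt} staged={none}
After op 2 (git add b.txt): modified={none} staged={b.txt}
After op 3 (git reset b.txt): modified={b.txt} staged={none}
After op 4 (modify f.txt): modified={b.txt, f.txt} staged={none}
After op 5 (modify c.txt): modified={b.txt, c.txt, f.txt} staged={none}
After op 6 (modify f.txt): modified={b.txt, c.txt, f.txt} staged={none}
After op 7 (git add d.txt): modified={b.txt, c.txt, f.txt} staged={none}
After op 8 (modify e.txt): modified={b.txt, c.txt, e.txt, f.txt} staged={none}
After op 9 (modify d.txt): modified={b.txt, c.txt, d.txt, e.txt, f.txt} staged={none}
After op 10 (modify a.txt): modified={a.txt, b.txt, c.txt, d.txt, e.txt, f.txt} staged={none}
After op 11 (git add f.txt): modified={a.txt, b.txt, c.txt, d.txt, e.txt} staged={f.txt}
After op 12 (modify f.txt): modified={a.txt, b.txt, c.txt, d.txt, e.txt, f.txt} staged={f.txt}
After op 13 (git reset f.txt): modified={a.txt, b.txt, c.txt, d.txt, e.txt, f.txt} staged={none}
After op 14 (git add e.txt): modified={a.txt, b.txt, c.txt, d.txt, f.txt} staged={e.txt}
After op 15 (git add c.txt): modified={a.txt, b.txt, d.txt, f.txt} staged={c.txt, e.txt}
After op 16 (modify e.txt): modified={a.txt, b.txt, d.txt, e.txt, f.txt} staged={c.txt, e.txt}
After op 17 (modify c.txt): modified={a.txt, b.txt, c.txt, d.txt, e.txt, f.txt} staged={c.txt, e.txt}
After op 18 (git add b.txt): modified={a.txt, c.txt, d.txt, e.txt, f.txt} staged={b.txt, c.txt, e.txt}
After op 19 (git commit): modified={a.txt, c.txt, d.txt, e.txt, f.txt} staged={none}
After op 20 (modify b.txt): modified={a.txt, b.txt, c.txt, d.txt, e.txt, f.txt} staged={none}
After op 21 (git add b.txt): modified={a.txt, c.txt, d.txt, e.txt, f.txt} staged={b.txt}
After op 22 (git add d.txt): modified={a.txt, c.txt, e.txt, f.txt} staged={b.txt, d.txt}
After op 23 (modify b.txt): modified={a.txt, b.txt, c.txt, e.txt, f.txt} staged={b.txt, d.txt}
After op 24 (modify d.txt): modified={a.txt, b.txt, c.txt, d.txt, e.txt, f.txt} staged={b.txt, d.txt}
After op 25 (git reset b.txt): modified={a.txt, b.txt, c.txt, d.txt, e.txt, f.txt} staged={d.txt}
After op 26 (git add b.txt): modified={a.txt, c.txt, d.txt, e.txt, f.txt} staged={b.txt, d.txt}
After op 27 (modify e.txt): modified={a.txt, c.txt, d.txt, e.txt, f.txt} staged={b.txt, d.txt}
After op 28 (modify b.txt): modified={a.txt, b.txt, c.txt, d.txt, e.txt, f.txt} staged={b.txt, d.txt}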